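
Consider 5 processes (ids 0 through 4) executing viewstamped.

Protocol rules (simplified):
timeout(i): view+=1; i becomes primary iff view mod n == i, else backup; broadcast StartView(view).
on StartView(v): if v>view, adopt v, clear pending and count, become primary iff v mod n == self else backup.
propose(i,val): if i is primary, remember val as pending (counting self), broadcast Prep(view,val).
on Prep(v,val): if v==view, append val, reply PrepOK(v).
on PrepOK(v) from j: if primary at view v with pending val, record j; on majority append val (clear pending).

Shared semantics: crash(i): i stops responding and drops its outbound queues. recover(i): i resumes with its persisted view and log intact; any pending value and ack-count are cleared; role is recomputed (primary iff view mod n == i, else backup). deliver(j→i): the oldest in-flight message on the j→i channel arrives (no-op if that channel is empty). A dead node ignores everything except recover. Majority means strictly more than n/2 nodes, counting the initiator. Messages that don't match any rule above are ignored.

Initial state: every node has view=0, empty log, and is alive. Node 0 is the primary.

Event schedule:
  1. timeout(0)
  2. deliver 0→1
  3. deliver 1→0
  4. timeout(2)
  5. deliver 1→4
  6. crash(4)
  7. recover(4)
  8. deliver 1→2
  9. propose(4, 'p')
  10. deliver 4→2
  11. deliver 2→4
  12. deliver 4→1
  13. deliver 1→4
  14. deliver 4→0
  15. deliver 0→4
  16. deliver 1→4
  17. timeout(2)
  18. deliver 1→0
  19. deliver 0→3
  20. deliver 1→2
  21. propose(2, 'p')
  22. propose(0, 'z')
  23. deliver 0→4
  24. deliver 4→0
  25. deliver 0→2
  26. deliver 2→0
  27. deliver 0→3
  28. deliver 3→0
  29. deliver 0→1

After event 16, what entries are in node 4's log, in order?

step 1 timeout(0): 0={back,v=1,log=-}
step 2 deliver 0→1: 1={prim,v=1,log=-}
step 3 deliver 1→0: —
step 4 timeout(2): 2={back,v=1,log=-}
step 5 deliver 1→4: —
step 6 crash(4): 4={✗back,v=0,log=-}
step 7 recover(4): 4={back,v=0,log=-}
step 8 deliver 1→2: —
step 9 propose(4,'p'): —
step 10 deliver 4→2: —
step 11 deliver 2→4: 4={back,v=1,log=-}
step 12 deliver 4→1: —
step 13 deliver 1→4: —
step 14 deliver 4→0: —
step 15 deliver 0→4: —
step 16 deliver 1→4: —

empty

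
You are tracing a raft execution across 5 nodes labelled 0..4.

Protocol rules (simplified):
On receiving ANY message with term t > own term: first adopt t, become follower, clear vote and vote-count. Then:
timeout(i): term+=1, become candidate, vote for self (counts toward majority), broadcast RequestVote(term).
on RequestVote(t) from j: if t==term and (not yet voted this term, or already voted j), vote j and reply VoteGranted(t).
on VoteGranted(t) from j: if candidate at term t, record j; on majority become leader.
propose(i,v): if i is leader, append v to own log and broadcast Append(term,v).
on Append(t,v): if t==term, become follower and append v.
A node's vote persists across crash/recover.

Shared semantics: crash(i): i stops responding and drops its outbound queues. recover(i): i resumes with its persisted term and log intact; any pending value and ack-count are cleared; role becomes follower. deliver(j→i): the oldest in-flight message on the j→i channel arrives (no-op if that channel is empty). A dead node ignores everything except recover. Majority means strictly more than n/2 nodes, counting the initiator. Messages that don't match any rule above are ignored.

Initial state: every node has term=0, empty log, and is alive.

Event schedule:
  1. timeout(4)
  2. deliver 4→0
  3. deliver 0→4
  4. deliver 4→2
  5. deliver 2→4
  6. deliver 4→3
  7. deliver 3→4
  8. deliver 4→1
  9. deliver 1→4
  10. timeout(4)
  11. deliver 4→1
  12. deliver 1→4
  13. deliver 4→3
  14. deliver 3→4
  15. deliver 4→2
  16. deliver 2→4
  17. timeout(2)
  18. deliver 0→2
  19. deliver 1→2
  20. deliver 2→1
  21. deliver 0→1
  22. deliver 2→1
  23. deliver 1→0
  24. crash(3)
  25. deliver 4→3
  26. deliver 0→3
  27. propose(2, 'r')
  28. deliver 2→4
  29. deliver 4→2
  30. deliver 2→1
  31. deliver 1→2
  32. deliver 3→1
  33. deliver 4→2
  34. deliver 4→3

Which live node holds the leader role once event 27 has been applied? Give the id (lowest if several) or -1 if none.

1. timeout(4):  <4:cand t1 ->
2. deliver 4→0:  <0:foll t1 ->
3. deliver 0→4:  nop
4. deliver 4→2:  <2:foll t1 ->
5. deliver 2→4:  <4:lead t1 ->
6. deliver 4→3:  <3:foll t1 ->
7. deliver 3→4:  nop
8. deliver 4→1:  <1:foll t1 ->
9. deliver 1→4:  nop
10. timeout(4):  <4:cand t2 ->
11. deliver 4→1:  <1:foll t2 ->
12. deliver 1→4:  nop
13. deliver 4→3:  <3:foll t2 ->
14. deliver 3→4:  <4:lead t2 ->
15. deliver 4→2:  <2:foll t2 ->
16. deliver 2→4:  nop
17. timeout(2):  <2:cand t3 ->
18. deliver 0→2:  nop
19. deliver 1→2:  nop
20. deliver 2→1:  <1:foll t3 ->
21. deliver 0→1:  nop
22. deliver 2→1:  nop
23. deliver 1→0:  nop
24. crash(3):  <3:✗foll t2 ->
25. deliver 4→3:  nop
26. deliver 0→3:  nop
27. propose(2,'r'):  nop

4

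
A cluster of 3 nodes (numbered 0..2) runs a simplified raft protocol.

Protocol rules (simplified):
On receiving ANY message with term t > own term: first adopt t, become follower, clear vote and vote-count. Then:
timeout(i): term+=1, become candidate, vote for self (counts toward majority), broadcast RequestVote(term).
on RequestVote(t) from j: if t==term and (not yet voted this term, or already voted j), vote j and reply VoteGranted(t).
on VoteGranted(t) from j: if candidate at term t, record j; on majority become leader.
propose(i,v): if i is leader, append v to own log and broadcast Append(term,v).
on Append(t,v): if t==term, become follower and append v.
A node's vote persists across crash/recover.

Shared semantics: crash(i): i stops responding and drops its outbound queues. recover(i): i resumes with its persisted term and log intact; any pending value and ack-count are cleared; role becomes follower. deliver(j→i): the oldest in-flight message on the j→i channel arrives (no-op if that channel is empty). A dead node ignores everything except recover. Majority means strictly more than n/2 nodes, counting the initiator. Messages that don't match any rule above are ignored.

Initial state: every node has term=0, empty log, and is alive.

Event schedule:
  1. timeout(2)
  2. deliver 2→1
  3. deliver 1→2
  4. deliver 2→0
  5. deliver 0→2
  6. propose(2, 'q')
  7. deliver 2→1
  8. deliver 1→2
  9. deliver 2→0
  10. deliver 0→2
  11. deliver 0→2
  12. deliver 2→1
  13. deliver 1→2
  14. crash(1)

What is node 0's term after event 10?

step 1 timeout(2): 2={cand,t=1,log=-}
step 2 deliver 2→1: 1={foll,t=1,log=-}
step 3 deliver 1→2: 2={lead,t=1,log=-}
step 4 deliver 2→0: 0={foll,t=1,log=-}
step 5 deliver 0→2: —
step 6 propose(2,'q'): 2={lead,t=1,log=q}
step 7 deliver 2→1: 1={foll,t=1,log=q}
step 8 deliver 1→2: —
step 9 deliver 2→0: 0={foll,t=1,log=q}
step 10 deliver 0→2: —

1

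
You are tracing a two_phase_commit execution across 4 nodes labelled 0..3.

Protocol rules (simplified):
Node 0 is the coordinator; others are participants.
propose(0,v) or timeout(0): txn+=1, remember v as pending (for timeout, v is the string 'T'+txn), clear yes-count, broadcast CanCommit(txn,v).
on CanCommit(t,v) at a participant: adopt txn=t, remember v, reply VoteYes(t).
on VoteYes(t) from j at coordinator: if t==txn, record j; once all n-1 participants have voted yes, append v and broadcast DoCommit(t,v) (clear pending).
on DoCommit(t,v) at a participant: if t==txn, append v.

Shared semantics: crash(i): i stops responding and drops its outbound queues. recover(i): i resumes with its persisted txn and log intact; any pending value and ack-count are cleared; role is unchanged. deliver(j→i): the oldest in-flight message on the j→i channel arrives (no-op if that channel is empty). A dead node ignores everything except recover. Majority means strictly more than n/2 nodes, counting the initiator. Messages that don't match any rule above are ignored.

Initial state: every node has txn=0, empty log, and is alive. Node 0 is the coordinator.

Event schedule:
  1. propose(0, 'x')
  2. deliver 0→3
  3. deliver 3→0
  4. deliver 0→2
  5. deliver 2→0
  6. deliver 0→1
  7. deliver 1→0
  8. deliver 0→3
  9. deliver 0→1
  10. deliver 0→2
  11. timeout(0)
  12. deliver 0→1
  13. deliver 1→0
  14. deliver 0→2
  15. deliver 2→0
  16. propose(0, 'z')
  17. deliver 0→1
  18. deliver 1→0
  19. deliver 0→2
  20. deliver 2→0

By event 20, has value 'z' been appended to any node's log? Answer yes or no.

no

step 1 propose(0,'x'): 0={coor,t=1,log=-}
step 2 deliver 0→3: 3={part,t=1,log=-}
step 3 deliver 3→0: —
step 4 deliver 0→2: 2={part,t=1,log=-}
step 5 deliver 2→0: —
step 6 deliver 0→1: 1={part,t=1,log=-}
step 7 deliver 1→0: 0={coor,t=1,log=x}
step 8 deliver 0→3: 3={part,t=1,log=x}
step 9 deliver 0→1: 1={part,t=1,log=x}
step 10 deliver 0→2: 2={part,t=1,log=x}
step 11 timeout(0): 0={coor,t=2,log=x}
step 12 deliver 0→1: 1={part,t=2,log=x}
step 13 deliver 1→0: —
step 14 deliver 0→2: 2={part,t=2,log=x}
step 15 deliver 2→0: —
step 16 propose(0,'z'): 0={coor,t=3,log=x}
step 17 deliver 0→1: 1={part,t=3,log=x}
step 18 deliver 1→0: —
step 19 deliver 0→2: 2={part,t=3,log=x}
step 20 deliver 2→0: —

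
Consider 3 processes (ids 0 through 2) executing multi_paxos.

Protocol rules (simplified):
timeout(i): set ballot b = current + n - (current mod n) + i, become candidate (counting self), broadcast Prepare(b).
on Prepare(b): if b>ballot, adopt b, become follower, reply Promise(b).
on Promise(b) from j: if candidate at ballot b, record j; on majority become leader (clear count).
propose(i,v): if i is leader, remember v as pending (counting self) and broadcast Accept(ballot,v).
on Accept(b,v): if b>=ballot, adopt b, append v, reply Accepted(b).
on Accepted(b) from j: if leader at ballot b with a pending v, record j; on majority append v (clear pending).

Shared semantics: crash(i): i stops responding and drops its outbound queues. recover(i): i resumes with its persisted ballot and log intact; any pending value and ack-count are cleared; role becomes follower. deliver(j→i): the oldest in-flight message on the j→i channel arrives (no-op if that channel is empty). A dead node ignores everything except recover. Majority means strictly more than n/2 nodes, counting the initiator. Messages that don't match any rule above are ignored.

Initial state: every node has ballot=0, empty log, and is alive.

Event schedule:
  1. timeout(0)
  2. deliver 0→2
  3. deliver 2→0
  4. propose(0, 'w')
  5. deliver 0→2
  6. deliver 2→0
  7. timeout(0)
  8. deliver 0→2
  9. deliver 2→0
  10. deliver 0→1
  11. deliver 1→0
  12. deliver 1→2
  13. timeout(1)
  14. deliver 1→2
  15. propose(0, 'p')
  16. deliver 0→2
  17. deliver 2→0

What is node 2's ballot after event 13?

e1 timeout(0): 0[cand,b=3,-]
e2 deliver 0→2: 2[foll,b=3,-]
e3 deliver 2→0: 0[lead,b=3,-]
e4 propose(0,'w'): ·
e5 deliver 0→2: 2[foll,b=3,w]
e6 deliver 2→0: 0[lead,b=3,w]
e7 timeout(0): 0[cand,b=6,w]
e8 deliver 0→2: 2[foll,b=6,w]
e9 deliver 2→0: 0[lead,b=6,w]
e10 deliver 0→1: 1[foll,b=3,-]
e11 deliver 1→0: ·
e12 deliver 1→2: ·
e13 timeout(1): 1[cand,b=7,-]

6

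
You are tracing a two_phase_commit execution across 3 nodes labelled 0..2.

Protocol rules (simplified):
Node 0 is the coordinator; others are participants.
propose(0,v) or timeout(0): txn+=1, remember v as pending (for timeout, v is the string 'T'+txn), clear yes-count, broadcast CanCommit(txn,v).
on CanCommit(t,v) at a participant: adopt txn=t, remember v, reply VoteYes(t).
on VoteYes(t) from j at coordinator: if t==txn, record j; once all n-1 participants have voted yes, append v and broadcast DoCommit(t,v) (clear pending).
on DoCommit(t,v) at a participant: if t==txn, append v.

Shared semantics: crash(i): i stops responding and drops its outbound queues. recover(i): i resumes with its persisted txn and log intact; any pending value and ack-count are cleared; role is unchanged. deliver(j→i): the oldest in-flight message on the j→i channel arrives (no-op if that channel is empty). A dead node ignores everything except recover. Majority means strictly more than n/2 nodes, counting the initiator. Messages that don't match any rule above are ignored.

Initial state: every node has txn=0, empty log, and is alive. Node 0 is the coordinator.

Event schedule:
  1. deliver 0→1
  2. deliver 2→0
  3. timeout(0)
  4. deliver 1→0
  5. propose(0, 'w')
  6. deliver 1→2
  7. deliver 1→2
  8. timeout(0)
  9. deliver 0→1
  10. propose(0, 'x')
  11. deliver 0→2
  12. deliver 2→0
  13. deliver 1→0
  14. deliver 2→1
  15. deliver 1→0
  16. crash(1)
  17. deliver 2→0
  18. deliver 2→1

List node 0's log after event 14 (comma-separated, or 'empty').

e1 deliver 0→1: ·
e2 deliver 2→0: ·
e3 timeout(0): 0[coor,t=1,-]
e4 deliver 1→0: ·
e5 propose(0,'w'): 0[coor,t=2,-]
e6 deliver 1→2: ·
e7 deliver 1→2: ·
e8 timeout(0): 0[coor,t=3,-]
e9 deliver 0→1: 1[part,t=1,-]
e10 propose(0,'x'): 0[coor,t=4,-]
e11 deliver 0→2: 2[part,t=1,-]
e12 deliver 2→0: ·
e13 deliver 1→0: ·
e14 deliver 2→1: ·

empty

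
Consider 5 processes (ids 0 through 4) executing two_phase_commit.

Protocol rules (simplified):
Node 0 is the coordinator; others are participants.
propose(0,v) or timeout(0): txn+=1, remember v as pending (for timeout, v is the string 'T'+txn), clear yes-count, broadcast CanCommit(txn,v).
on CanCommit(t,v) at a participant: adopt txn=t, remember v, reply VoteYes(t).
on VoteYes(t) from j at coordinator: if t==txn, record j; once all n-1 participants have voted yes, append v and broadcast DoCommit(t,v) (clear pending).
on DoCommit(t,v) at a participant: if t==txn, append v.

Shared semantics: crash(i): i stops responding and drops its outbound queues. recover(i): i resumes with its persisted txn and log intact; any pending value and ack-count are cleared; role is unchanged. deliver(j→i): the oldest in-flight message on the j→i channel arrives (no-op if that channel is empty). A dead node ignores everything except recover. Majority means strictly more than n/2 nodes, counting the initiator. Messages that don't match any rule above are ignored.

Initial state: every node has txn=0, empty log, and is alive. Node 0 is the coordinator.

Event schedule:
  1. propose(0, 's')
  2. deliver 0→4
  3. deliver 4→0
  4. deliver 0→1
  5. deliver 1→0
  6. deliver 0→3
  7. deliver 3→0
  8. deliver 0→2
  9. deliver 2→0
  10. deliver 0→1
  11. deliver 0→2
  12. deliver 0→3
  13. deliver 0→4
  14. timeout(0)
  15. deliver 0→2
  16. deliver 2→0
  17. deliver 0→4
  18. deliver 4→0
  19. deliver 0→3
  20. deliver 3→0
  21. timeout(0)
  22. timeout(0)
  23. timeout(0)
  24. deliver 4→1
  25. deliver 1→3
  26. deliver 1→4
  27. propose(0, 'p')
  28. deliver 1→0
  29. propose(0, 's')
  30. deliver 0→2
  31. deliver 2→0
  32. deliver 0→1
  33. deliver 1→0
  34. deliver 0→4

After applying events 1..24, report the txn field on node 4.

after 1 — propose(0,'s'): n0:coor/t1/[-]
after 2 — deliver 0→4: n4:part/t1/[-]
after 3 — deliver 4→0: ·
after 4 — deliver 0→1: n1:part/t1/[-]
after 5 — deliver 1→0: ·
after 6 — deliver 0→3: n3:part/t1/[-]
after 7 — deliver 3→0: ·
after 8 — deliver 0→2: n2:part/t1/[-]
after 9 — deliver 2→0: n0:coor/t1/[s]
after 10 — deliver 0→1: n1:part/t1/[s]
after 11 — deliver 0→2: n2:part/t1/[s]
after 12 — deliver 0→3: n3:part/t1/[s]
after 13 — deliver 0→4: n4:part/t1/[s]
after 14 — timeout(0): n0:coor/t2/[s]
after 15 — deliver 0→2: n2:part/t2/[s]
after 16 — deliver 2→0: ·
after 17 — deliver 0→4: n4:part/t2/[s]
after 18 — deliver 4→0: ·
after 19 — deliver 0→3: n3:part/t2/[s]
after 20 — deliver 3→0: ·
after 21 — timeout(0): n0:coor/t3/[s]
after 22 — timeout(0): n0:coor/t4/[s]
after 23 — timeout(0): n0:coor/t5/[s]
after 24 — deliver 4→1: ·

2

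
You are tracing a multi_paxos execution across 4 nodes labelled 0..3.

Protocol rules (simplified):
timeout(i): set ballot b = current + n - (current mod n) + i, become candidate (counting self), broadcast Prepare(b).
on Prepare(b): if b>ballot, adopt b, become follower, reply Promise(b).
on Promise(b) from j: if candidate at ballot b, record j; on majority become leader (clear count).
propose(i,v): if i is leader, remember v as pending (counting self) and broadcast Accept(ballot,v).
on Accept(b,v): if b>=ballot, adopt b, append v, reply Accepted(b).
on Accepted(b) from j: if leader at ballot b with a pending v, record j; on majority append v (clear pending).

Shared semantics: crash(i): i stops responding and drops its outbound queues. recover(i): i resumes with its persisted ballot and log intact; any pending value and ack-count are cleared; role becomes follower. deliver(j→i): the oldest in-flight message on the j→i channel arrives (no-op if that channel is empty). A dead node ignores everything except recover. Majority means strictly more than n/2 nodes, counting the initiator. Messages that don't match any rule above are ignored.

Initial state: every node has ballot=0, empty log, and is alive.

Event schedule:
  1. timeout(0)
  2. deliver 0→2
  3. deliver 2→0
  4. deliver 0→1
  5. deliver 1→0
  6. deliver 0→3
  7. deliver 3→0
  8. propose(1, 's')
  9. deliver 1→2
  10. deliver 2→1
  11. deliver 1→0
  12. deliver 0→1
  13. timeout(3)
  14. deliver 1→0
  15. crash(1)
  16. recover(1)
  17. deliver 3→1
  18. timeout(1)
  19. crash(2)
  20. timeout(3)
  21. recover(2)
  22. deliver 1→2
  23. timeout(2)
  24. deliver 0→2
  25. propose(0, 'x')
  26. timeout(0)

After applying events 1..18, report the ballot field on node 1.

after 1 — timeout(0): n0:cand/b4/[-]
after 2 — deliver 0→2: n2:foll/b4/[-]
after 3 — deliver 2→0: ·
after 4 — deliver 0→1: n1:foll/b4/[-]
after 5 — deliver 1→0: n0:lead/b4/[-]
after 6 — deliver 0→3: n3:foll/b4/[-]
after 7 — deliver 3→0: ·
after 8 — propose(1,'s'): ·
after 9 — deliver 1→2: ·
after 10 — deliver 2→1: ·
after 11 — deliver 1→0: ·
after 12 — deliver 0→1: ·
after 13 — timeout(3): n3:cand/b11/[-]
after 14 — deliver 1→0: ·
after 15 — crash(1): n1:✗foll/b4/[-]
after 16 — recover(1): n1:foll/b4/[-]
after 17 — deliver 3→1: n1:foll/b11/[-]
after 18 — timeout(1): n1:cand/b13/[-]

13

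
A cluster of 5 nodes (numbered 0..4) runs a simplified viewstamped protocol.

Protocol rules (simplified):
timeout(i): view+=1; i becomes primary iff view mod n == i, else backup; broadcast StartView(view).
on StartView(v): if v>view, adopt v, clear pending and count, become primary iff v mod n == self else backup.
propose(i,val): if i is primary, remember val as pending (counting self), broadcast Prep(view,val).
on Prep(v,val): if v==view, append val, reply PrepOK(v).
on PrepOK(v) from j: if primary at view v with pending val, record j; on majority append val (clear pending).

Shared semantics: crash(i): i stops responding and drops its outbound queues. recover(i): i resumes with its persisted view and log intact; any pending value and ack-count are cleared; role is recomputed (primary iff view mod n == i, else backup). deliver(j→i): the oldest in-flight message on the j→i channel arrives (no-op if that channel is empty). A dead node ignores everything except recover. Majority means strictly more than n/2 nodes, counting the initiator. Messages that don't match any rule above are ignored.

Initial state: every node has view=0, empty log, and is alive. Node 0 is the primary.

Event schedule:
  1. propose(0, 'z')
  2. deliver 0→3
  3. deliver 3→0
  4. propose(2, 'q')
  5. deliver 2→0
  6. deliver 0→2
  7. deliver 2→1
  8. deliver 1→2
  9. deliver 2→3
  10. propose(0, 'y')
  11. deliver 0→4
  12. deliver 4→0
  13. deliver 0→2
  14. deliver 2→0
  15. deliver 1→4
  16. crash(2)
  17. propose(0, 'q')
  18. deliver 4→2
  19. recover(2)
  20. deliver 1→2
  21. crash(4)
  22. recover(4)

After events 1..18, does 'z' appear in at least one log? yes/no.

yes

[1] propose(0,'z') → ∅
[2] deliver 0→3 → N3(back v0 [z])
[3] deliver 3→0 → ∅
[4] propose(2,'q') → ∅
[5] deliver 2→0 → ∅
[6] deliver 0→2 → N2(back v0 [z])
[7] deliver 2→1 → ∅
[8] deliver 1→2 → ∅
[9] deliver 2→3 → ∅
[10] propose(0,'y') → ∅
[11] deliver 0→4 → N4(back v0 [z])
[12] deliver 4→0 → ∅
[13] deliver 0→2 → N2(back v0 [z,y])
[14] deliver 2→0 → N0(prim v0 [y])
[15] deliver 1→4 → ∅
[16] crash(2) → N2(✗back v0 [z,y])
[17] propose(0,'q') → ∅
[18] deliver 4→2 → ∅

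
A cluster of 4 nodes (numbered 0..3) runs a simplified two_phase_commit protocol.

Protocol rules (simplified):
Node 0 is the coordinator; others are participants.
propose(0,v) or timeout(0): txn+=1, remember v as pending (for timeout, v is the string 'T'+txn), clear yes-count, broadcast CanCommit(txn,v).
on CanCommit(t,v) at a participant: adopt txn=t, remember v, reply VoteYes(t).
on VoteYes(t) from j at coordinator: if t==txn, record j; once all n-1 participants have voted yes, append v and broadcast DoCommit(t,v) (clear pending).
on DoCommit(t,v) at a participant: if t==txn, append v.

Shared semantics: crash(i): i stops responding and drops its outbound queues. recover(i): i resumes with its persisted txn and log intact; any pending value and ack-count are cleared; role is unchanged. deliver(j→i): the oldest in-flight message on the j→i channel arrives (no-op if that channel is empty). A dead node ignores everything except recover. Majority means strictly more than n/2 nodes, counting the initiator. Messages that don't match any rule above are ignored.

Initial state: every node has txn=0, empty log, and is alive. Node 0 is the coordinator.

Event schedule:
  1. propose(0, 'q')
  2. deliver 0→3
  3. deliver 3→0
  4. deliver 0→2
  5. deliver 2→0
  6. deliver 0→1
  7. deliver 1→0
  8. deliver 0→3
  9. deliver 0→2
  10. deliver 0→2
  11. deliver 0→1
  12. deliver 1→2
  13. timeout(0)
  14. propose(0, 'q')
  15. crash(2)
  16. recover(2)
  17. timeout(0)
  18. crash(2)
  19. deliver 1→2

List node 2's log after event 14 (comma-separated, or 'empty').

1. propose(0,'q'):  <0:coor t1 ->
2. deliver 0→3:  <3:part t1 ->
3. deliver 3→0:  nop
4. deliver 0→2:  <2:part t1 ->
5. deliver 2→0:  nop
6. deliver 0→1:  <1:part t1 ->
7. deliver 1→0:  <0:coor t1 q>
8. deliver 0→3:  <3:part t1 q>
9. deliver 0→2:  <2:part t1 q>
10. deliver 0→2:  nop
11. deliver 0→1:  <1:part t1 q>
12. deliver 1→2:  nop
13. timeout(0):  <0:coor t2 q>
14. propose(0,'q'):  <0:coor t3 q>

q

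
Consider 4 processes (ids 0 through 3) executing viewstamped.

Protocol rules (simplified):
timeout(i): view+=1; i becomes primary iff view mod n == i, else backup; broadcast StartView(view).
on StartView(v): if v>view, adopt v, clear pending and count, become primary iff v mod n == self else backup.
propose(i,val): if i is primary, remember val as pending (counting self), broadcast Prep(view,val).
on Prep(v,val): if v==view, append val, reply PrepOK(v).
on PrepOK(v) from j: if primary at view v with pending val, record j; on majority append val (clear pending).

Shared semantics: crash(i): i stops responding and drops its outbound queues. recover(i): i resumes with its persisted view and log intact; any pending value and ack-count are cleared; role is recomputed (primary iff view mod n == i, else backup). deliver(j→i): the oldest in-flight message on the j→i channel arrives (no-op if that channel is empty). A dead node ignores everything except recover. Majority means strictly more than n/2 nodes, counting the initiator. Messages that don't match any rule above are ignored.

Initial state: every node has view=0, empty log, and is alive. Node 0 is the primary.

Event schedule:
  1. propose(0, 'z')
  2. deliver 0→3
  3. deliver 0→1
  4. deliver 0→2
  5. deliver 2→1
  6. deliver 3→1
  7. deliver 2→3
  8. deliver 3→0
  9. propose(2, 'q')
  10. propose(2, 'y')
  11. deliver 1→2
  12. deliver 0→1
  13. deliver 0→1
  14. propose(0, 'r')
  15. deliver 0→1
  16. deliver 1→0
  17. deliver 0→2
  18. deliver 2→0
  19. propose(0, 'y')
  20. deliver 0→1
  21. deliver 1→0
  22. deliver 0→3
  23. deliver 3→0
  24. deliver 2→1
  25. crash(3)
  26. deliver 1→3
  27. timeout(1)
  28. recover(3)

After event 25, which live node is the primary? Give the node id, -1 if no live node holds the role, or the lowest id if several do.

0

1. propose(0,'z'):  nop
2. deliver 0→3:  <3:back v0 z>
3. deliver 0→1:  <1:back v0 z>
4. deliver 0→2:  <2:back v0 z>
5. deliver 2→1:  nop
6. deliver 3→1:  nop
7. deliver 2→3:  nop
8. deliver 3→0:  nop
9. propose(2,'q'):  nop
10. propose(2,'y'):  nop
11. deliver 1→2:  nop
12. deliver 0→1:  nop
13. deliver 0→1:  nop
14. propose(0,'r'):  nop
15. deliver 0→1:  <1:back v0 z,r>
16. deliver 1→0:  nop
17. deliver 0→2:  <2:back v0 z,r>
18. deliver 2→0:  <0:prim v0 r>
19. propose(0,'y'):  nop
20. deliver 0→1:  <1:back v0 z,r,y>
21. deliver 1→0:  nop
22. deliver 0→3:  <3:back v0 z,r>
23. deliver 3→0:  <0:prim v0 r,y>
24. deliver 2→1:  nop
25. crash(3):  <3:✗back v0 z,r>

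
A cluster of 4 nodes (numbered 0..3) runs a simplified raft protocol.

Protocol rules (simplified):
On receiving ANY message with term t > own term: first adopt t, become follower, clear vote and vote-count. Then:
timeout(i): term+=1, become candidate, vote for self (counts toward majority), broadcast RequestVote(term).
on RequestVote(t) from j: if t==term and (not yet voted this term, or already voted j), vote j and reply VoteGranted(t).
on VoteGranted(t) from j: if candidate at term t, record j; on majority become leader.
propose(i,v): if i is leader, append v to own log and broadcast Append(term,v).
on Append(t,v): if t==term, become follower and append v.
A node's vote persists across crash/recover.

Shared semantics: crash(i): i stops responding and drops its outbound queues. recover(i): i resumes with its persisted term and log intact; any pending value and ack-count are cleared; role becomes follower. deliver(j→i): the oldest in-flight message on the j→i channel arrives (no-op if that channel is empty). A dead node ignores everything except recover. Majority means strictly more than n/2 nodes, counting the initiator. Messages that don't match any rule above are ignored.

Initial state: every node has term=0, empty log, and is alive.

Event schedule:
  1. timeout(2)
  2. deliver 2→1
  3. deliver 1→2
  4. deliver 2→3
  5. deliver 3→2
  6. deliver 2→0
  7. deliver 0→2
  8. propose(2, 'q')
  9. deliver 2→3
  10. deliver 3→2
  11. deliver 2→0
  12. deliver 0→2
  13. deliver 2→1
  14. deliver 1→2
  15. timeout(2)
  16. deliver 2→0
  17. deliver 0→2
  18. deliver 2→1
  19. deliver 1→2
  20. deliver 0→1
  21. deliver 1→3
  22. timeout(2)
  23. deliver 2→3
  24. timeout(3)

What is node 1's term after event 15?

1

step 1 timeout(2): 2={cand,t=1,log=-}
step 2 deliver 2→1: 1={foll,t=1,log=-}
step 3 deliver 1→2: —
step 4 deliver 2→3: 3={foll,t=1,log=-}
step 5 deliver 3→2: 2={lead,t=1,log=-}
step 6 deliver 2→0: 0={foll,t=1,log=-}
step 7 deliver 0→2: —
step 8 propose(2,'q'): 2={lead,t=1,log=q}
step 9 deliver 2→3: 3={foll,t=1,log=q}
step 10 deliver 3→2: —
step 11 deliver 2→0: 0={foll,t=1,log=q}
step 12 deliver 0→2: —
step 13 deliver 2→1: 1={foll,t=1,log=q}
step 14 deliver 1→2: —
step 15 timeout(2): 2={cand,t=2,log=q}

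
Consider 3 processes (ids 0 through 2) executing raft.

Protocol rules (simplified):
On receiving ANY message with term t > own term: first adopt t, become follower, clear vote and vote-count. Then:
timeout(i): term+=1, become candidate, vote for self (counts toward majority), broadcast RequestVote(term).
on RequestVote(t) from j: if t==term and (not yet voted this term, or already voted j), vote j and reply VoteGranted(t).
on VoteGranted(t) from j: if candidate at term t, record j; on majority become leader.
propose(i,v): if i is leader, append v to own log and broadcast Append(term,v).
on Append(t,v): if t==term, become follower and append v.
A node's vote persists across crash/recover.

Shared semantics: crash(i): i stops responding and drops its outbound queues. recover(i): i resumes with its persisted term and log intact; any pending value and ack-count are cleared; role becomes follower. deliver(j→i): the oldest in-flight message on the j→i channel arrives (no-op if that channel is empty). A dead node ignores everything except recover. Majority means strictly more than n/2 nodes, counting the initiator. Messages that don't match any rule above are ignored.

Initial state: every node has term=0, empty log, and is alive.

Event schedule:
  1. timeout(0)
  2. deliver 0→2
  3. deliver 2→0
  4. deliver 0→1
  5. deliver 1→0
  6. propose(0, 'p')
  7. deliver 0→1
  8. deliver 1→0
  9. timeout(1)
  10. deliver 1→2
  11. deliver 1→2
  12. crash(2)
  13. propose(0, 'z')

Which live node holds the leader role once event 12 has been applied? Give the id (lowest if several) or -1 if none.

[1] timeout(0) → N0(cand t1 [-])
[2] deliver 0→2 → N2(foll t1 [-])
[3] deliver 2→0 → N0(lead t1 [-])
[4] deliver 0→1 → N1(foll t1 [-])
[5] deliver 1→0 → ∅
[6] propose(0,'p') → N0(lead t1 [p])
[7] deliver 0→1 → N1(foll t1 [p])
[8] deliver 1→0 → ∅
[9] timeout(1) → N1(cand t2 [p])
[10] deliver 1→2 → N2(foll t2 [-])
[11] deliver 1→2 → ∅
[12] crash(2) → N2(✗foll t2 [-])

0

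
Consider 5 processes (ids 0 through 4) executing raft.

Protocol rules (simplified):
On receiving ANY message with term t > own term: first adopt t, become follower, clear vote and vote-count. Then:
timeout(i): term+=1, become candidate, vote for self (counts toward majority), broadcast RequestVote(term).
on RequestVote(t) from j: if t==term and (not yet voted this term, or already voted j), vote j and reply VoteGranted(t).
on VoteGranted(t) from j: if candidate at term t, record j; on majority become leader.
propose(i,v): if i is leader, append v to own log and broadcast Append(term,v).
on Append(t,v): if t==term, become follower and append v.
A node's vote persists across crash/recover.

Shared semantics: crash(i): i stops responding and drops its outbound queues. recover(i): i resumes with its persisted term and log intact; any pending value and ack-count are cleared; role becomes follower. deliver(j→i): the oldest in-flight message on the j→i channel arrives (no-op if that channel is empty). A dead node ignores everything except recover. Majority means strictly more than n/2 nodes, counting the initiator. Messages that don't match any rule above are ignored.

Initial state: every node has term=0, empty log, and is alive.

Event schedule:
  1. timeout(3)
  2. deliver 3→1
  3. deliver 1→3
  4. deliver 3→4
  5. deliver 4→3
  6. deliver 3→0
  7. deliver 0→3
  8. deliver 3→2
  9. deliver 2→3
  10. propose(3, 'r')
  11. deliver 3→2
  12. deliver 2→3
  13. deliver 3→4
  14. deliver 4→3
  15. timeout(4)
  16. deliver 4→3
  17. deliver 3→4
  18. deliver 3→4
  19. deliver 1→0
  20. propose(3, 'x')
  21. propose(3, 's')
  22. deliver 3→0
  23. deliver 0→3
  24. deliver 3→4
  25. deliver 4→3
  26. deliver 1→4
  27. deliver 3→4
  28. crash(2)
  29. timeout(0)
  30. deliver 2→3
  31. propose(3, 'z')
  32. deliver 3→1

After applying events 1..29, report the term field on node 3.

after 1 — timeout(3): n3:cand/t1/[-]
after 2 — deliver 3→1: n1:foll/t1/[-]
after 3 — deliver 1→3: ·
after 4 — deliver 3→4: n4:foll/t1/[-]
after 5 — deliver 4→3: n3:lead/t1/[-]
after 6 — deliver 3→0: n0:foll/t1/[-]
after 7 — deliver 0→3: ·
after 8 — deliver 3→2: n2:foll/t1/[-]
after 9 — deliver 2→3: ·
after 10 — propose(3,'r'): n3:lead/t1/[r]
after 11 — deliver 3→2: n2:foll/t1/[r]
after 12 — deliver 2→3: ·
after 13 — deliver 3→4: n4:foll/t1/[r]
after 14 — deliver 4→3: ·
after 15 — timeout(4): n4:cand/t2/[r]
after 16 — deliver 4→3: n3:foll/t2/[r]
after 17 — deliver 3→4: ·
after 18 — deliver 3→4: ·
after 19 — deliver 1→0: ·
after 20 — propose(3,'x'): ·
after 21 — propose(3,'s'): ·
after 22 — deliver 3→0: n0:foll/t1/[r]
after 23 — deliver 0→3: ·
after 24 — deliver 3→4: ·
after 25 — deliver 4→3: ·
after 26 — deliver 1→4: ·
after 27 — deliver 3→4: ·
after 28 — crash(2): n2:✗foll/t1/[r]
after 29 — timeout(0): n0:cand/t2/[r]

2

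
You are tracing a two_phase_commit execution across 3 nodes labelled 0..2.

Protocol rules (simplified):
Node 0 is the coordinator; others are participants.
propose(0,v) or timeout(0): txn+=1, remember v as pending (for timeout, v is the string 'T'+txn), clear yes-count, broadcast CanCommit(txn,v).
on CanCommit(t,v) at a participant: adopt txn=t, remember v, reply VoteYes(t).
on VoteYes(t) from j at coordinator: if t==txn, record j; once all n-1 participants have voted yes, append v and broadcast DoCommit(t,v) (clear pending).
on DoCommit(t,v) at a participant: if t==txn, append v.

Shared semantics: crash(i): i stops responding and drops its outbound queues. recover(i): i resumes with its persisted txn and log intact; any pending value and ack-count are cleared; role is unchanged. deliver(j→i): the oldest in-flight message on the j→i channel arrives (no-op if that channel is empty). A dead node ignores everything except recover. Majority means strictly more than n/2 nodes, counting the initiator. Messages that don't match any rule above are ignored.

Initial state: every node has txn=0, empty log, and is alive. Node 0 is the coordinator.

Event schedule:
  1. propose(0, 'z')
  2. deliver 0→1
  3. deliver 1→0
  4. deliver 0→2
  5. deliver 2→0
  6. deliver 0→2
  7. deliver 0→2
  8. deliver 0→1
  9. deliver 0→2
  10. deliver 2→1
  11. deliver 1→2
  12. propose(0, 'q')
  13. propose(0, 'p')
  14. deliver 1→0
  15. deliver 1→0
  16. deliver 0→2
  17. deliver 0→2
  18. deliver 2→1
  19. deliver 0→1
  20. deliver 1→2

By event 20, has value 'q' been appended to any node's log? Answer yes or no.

no

e1 propose(0,'z'): 0[coor,t=1,-]
e2 deliver 0→1: 1[part,t=1,-]
e3 deliver 1→0: ·
e4 deliver 0→2: 2[part,t=1,-]
e5 deliver 2→0: 0[coor,t=1,z]
e6 deliver 0→2: 2[part,t=1,z]
e7 deliver 0→2: ·
e8 deliver 0→1: 1[part,t=1,z]
e9 deliver 0→2: ·
e10 deliver 2→1: ·
e11 deliver 1→2: ·
e12 propose(0,'q'): 0[coor,t=2,z]
e13 propose(0,'p'): 0[coor,t=3,z]
e14 deliver 1→0: ·
e15 deliver 1→0: ·
e16 deliver 0→2: 2[part,t=2,z]
e17 deliver 0→2: 2[part,t=3,z]
e18 deliver 2→1: ·
e19 deliver 0→1: 1[part,t=2,z]
e20 deliver 1→2: ·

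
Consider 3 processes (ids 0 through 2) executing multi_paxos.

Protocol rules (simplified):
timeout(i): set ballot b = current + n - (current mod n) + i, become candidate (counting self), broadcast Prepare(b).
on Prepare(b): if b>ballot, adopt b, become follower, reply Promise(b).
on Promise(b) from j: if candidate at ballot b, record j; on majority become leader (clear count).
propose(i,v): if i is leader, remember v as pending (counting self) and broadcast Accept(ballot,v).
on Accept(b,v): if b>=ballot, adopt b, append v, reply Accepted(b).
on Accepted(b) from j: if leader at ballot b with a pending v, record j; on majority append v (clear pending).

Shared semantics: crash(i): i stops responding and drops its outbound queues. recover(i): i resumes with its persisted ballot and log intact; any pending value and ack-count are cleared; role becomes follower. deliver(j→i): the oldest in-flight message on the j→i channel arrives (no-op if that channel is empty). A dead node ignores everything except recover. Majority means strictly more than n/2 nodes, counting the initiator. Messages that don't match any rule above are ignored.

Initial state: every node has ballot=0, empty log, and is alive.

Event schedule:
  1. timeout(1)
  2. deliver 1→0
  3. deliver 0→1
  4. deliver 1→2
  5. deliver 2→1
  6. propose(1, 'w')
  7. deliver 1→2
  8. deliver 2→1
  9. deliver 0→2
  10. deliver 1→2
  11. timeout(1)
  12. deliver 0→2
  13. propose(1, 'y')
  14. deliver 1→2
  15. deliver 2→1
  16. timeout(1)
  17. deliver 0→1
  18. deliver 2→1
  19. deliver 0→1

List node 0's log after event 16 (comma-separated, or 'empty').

empty

after 1 — timeout(1): n1:cand/b4/[-]
after 2 — deliver 1→0: n0:foll/b4/[-]
after 3 — deliver 0→1: n1:lead/b4/[-]
after 4 — deliver 1→2: n2:foll/b4/[-]
after 5 — deliver 2→1: ·
after 6 — propose(1,'w'): ·
after 7 — deliver 1→2: n2:foll/b4/[w]
after 8 — deliver 2→1: n1:lead/b4/[w]
after 9 — deliver 0→2: ·
after 10 — deliver 1→2: ·
after 11 — timeout(1): n1:cand/b7/[w]
after 12 — deliver 0→2: ·
after 13 — propose(1,'y'): ·
after 14 — deliver 1→2: n2:foll/b7/[w]
after 15 — deliver 2→1: n1:lead/b7/[w]
after 16 — timeout(1): n1:cand/b10/[w]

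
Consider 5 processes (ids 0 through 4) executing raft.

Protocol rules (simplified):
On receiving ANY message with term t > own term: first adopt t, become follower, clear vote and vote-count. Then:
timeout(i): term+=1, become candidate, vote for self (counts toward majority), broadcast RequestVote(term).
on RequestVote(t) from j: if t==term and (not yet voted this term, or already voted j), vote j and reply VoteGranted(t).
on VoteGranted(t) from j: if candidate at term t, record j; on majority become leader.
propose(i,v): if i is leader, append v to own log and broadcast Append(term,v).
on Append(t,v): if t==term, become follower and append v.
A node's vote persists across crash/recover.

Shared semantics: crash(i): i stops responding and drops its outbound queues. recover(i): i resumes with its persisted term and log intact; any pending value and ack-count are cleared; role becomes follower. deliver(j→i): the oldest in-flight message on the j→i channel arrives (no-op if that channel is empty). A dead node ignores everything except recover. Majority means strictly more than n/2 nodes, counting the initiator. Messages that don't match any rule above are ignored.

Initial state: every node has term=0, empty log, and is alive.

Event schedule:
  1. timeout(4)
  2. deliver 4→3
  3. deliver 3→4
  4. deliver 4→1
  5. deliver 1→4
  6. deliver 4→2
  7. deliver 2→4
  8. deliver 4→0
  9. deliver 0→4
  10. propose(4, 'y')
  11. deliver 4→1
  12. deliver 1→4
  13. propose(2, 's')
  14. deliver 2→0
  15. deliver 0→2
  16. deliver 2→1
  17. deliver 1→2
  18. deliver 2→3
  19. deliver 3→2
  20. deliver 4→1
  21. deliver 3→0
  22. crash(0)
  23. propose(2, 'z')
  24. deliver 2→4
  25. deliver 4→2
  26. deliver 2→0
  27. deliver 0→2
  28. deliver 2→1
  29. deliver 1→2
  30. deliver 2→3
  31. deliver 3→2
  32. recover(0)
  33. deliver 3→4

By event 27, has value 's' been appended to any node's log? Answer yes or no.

[1] timeout(4) → N4(cand t1 [-])
[2] deliver 4→3 → N3(foll t1 [-])
[3] deliver 3→4 → ∅
[4] deliver 4→1 → N1(foll t1 [-])
[5] deliver 1→4 → N4(lead t1 [-])
[6] deliver 4→2 → N2(foll t1 [-])
[7] deliver 2→4 → ∅
[8] deliver 4→0 → N0(foll t1 [-])
[9] deliver 0→4 → ∅
[10] propose(4,'y') → N4(lead t1 [y])
[11] deliver 4→1 → N1(foll t1 [y])
[12] deliver 1→4 → ∅
[13] propose(2,'s') → ∅
[14] deliver 2→0 → ∅
[15] deliver 0→2 → ∅
[16] deliver 2→1 → ∅
[17] deliver 1→2 → ∅
[18] deliver 2→3 → ∅
[19] deliver 3→2 → ∅
[20] deliver 4→1 → ∅
[21] deliver 3→0 → ∅
[22] crash(0) → N0(✗foll t1 [-])
[23] propose(2,'z') → ∅
[24] deliver 2→4 → ∅
[25] deliver 4→2 → N2(foll t1 [y])
[26] deliver 2→0 → ∅
[27] deliver 0→2 → ∅

no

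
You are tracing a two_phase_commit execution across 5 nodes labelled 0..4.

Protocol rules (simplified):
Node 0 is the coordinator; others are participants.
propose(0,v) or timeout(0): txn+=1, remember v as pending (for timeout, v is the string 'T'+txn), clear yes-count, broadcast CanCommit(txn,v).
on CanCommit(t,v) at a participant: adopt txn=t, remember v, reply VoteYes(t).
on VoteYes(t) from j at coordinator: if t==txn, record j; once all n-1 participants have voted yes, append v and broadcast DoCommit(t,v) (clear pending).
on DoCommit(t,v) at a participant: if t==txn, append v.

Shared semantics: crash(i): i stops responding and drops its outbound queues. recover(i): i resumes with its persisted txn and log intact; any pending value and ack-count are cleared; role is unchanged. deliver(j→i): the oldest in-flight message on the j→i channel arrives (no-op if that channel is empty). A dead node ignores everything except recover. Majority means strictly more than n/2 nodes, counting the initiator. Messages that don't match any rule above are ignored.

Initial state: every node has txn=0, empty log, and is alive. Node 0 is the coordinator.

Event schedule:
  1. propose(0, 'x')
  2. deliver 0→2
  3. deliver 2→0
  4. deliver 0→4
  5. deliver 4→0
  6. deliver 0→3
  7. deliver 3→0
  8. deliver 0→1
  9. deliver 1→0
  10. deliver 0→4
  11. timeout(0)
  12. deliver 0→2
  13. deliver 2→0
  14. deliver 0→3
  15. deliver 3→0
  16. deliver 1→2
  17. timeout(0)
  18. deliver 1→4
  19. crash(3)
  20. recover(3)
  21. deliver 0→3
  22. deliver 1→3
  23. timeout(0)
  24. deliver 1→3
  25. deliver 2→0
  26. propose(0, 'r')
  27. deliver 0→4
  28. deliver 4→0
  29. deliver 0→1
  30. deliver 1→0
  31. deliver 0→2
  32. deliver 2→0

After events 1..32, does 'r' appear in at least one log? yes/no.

no

step 1 propose(0,'x'): 0={coor,t=1,log=-}
step 2 deliver 0→2: 2={part,t=1,log=-}
step 3 deliver 2→0: —
step 4 deliver 0→4: 4={part,t=1,log=-}
step 5 deliver 4→0: —
step 6 deliver 0→3: 3={part,t=1,log=-}
step 7 deliver 3→0: —
step 8 deliver 0→1: 1={part,t=1,log=-}
step 9 deliver 1→0: 0={coor,t=1,log=x}
step 10 deliver 0→4: 4={part,t=1,log=x}
step 11 timeout(0): 0={coor,t=2,log=x}
step 12 deliver 0→2: 2={part,t=1,log=x}
step 13 deliver 2→0: —
step 14 deliver 0→3: 3={part,t=1,log=x}
step 15 deliver 3→0: —
step 16 deliver 1→2: —
step 17 timeout(0): 0={coor,t=3,log=x}
step 18 deliver 1→4: —
step 19 crash(3): 3={✗part,t=1,log=x}
step 20 recover(3): 3={part,t=1,log=x}
step 21 deliver 0→3: 3={part,t=2,log=x}
step 22 deliver 1→3: —
step 23 timeout(0): 0={coor,t=4,log=x}
step 24 deliver 1→3: —
step 25 deliver 2→0: —
step 26 propose(0,'r'): 0={coor,t=5,log=x}
step 27 deliver 0→4: 4={part,t=2,log=x}
step 28 deliver 4→0: —
step 29 deliver 0→1: 1={part,t=1,log=x}
step 30 deliver 1→0: —
step 31 deliver 0→2: 2={part,t=2,log=x}
step 32 deliver 2→0: —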